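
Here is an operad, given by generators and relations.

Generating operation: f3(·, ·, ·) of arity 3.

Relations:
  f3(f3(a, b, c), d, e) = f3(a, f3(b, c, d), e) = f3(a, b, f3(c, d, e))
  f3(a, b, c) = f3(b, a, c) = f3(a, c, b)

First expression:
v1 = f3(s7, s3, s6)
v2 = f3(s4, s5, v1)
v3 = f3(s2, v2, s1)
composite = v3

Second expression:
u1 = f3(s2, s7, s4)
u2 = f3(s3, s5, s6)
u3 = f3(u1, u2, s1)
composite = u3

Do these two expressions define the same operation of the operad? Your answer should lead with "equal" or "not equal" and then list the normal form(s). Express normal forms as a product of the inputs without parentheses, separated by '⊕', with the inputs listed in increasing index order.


equal — both sides give s1 ⊕ s2 ⊕ s3 ⊕ s4 ⊕ s5 ⊕ s6 ⊕ s7

In normal form, the first expression is s1 ⊕ s2 ⊕ s3 ⊕ s4 ⊕ s5 ⊕ s6 ⊕ s7
In normal form, the second expression is s1 ⊕ s2 ⊕ s3 ⊕ s4 ⊕ s5 ⊕ s6 ⊕ s7
The normal forms match — equal.


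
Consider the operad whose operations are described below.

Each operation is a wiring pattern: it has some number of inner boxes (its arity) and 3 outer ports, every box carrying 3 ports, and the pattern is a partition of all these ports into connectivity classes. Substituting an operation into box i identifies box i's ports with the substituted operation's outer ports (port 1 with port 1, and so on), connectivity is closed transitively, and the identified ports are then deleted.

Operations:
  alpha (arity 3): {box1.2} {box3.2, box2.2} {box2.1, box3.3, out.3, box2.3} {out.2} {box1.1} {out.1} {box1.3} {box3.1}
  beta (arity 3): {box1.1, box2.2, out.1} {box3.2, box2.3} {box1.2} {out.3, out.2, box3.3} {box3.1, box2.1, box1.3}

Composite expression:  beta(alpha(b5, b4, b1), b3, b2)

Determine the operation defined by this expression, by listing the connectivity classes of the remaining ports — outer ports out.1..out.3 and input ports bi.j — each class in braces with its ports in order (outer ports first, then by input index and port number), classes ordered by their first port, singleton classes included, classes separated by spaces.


{out.1, b3.2} {out.2, out.3, b2.3} {b1.1} {b1.2, b4.2} {b1.3, b2.1, b3.1, b4.1, b4.3} {b2.2, b3.3} {b5.1} {b5.2} {b5.3}


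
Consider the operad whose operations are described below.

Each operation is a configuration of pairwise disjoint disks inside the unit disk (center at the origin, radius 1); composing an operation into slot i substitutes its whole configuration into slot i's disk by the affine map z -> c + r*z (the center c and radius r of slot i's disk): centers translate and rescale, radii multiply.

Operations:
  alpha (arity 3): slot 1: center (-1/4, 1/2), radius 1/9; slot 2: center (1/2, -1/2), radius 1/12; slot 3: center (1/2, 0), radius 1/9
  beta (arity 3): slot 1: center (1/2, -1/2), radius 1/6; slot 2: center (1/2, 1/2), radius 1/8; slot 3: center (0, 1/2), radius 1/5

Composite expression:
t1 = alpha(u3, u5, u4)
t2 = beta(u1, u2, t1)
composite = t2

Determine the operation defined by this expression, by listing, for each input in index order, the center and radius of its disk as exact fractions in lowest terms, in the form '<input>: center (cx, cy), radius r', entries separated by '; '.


u1: center (1/2, -1/2), radius 1/6; u2: center (1/2, 1/2), radius 1/8; u3: center (-1/20, 3/5), radius 1/45; u4: center (1/10, 1/2), radius 1/45; u5: center (1/10, 2/5), radius 1/60

Below beta, radii multiply path by path; the u-disk centers shift.
for u1, the 1-step affine chain lands on center (1/2, -1/2), radius 1/6
for u2, the 1-step affine chain lands on center (1/2, 1/2), radius 1/8
for u3, the 2-step affine chain lands on center (-1/20, 3/5), radius 1/45
for u5, the 2-step affine chain lands on center (1/10, 2/5), radius 1/60
for u4, the 2-step affine chain lands on center (1/10, 1/2), radius 1/45


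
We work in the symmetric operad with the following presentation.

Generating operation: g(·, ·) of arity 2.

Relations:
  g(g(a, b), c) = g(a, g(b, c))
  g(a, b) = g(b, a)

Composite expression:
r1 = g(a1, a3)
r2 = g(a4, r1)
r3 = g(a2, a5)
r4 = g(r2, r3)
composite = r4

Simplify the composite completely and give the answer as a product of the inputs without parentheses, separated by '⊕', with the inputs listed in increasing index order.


Shape and order are irrelevant to g; the a-input set decides.
g(a1, a3) reduces to a1 ⊕ a3
g(a4, g(a1, a3)) reduces to a4 ⊕ a1 ⊕ a3
g(a2, a5) reduces to a2 ⊕ a5
g(g(a4, g(a1, a3)), g(a2, a5)) reduces to a4 ⊕ a1 ⊕ a3 ⊕ a2 ⊕ a5
rearranged into index order: a1 ⊕ a2 ⊕ a3 ⊕ a4 ⊕ a5

a1 ⊕ a2 ⊕ a3 ⊕ a4 ⊕ a5


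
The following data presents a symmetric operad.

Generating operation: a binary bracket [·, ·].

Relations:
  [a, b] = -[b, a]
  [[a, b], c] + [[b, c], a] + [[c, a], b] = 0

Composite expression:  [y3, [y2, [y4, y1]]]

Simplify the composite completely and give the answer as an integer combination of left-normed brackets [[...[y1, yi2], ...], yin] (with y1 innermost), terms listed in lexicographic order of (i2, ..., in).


-[[[y1, y4], y2], y3]


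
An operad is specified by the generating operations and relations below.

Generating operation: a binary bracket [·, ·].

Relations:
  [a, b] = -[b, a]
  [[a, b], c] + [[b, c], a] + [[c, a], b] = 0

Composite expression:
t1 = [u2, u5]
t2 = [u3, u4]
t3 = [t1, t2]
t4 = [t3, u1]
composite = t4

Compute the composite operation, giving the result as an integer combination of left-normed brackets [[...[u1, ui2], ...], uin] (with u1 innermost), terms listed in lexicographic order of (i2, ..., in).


-[[[[u1, u2], u5], u3], u4] + [[[[u1, u2], u5], u4], u3] + [[[[u1, u3], u4], u2], u5] - [[[[u1, u3], u4], u5], u2] - [[[[u1, u4], u3], u2], u5] + [[[[u1, u4], u3], u5], u2] + [[[[u1, u5], u2], u3], u4] - [[[[u1, u5], u2], u4], u3]

Antisymmetry and Jacobi reduce to u1-anchored left-normed brackets.
Composite bracket: [[[u2, u5], [u3, u4]], u1]
Each bracket splits as ab - ba, giving 16 signed words (2^4 = 16).
The u1-initial words carry the normal form:
  sign of u1u2u5u3u4 is -1, so it contributes -[[[[u1, u2], u5], u3], u4]
  sign of u1u2u5u4u3 is +1, so it contributes +[[[[u1, u2], u5], u4], u3]
  sign of u1u3u4u2u5 is +1, so it contributes +[[[[u1, u3], u4], u2], u5]
  sign of u1u3u4u5u2 is -1, so it contributes -[[[[u1, u3], u4], u5], u2]
  sign of u1u4u3u2u5 is -1, so it contributes -[[[[u1, u4], u3], u2], u5]
  sign of u1u4u3u5u2 is +1, so it contributes +[[[[u1, u4], u3], u5], u2]
  sign of u1u5u2u3u4 is +1, so it contributes +[[[[u1, u5], u2], u3], u4]
  sign of u1u5u2u4u3 is -1, so it contributes -[[[[u1, u5], u2], u4], u3]


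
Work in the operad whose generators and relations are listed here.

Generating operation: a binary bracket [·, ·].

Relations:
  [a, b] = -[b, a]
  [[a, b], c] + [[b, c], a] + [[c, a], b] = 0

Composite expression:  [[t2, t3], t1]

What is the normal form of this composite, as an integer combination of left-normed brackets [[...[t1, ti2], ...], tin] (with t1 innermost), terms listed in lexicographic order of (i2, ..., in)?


-[[t1, t2], t3] + [[t1, t3], t2]

In the tensor algebra, words opening t1 carry the t1-anchored form.
Composite bracket: [[t2, t3], t1]
The bracket unfolds into 4 signed words via [a, b] = ab - ba (2^2 = 4).
Coefficients come from the t1-initial words:
  t1t2t3 appears with sign -1, giving the term -[[t1, t2], t3]
  t1t3t2 appears with sign +1, giving the term +[[t1, t3], t2]


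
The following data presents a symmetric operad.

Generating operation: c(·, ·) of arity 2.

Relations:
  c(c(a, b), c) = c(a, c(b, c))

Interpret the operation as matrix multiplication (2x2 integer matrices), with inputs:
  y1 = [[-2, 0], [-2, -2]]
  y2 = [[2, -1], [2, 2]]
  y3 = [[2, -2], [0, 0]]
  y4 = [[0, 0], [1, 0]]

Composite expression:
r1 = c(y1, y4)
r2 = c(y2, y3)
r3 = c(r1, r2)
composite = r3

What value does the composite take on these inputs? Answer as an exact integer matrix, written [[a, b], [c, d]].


[[0, 0], [-8, 8]]

c(y1, y4) = [[0, 0], [-2, 0]]
c(y2, y3) = [[4, -4], [4, -4]]
c(c(y1, y4), c(y2, y3)) = [[0, 0], [-8, 8]]


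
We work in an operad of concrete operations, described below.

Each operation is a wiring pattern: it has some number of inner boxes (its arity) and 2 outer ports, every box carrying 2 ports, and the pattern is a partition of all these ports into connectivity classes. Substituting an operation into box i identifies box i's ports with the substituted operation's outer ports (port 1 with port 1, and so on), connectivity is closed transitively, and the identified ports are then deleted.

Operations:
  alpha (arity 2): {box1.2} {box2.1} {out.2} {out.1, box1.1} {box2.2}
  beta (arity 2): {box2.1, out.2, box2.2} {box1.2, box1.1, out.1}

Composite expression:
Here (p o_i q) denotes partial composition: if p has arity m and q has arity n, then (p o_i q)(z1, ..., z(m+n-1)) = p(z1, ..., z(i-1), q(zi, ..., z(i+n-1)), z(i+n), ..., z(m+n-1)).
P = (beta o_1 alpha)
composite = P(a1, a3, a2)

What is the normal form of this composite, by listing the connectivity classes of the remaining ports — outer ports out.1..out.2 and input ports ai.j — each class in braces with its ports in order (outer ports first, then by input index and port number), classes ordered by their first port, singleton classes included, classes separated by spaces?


{out.1, a1.1} {out.2, a2.1, a2.2} {a1.2} {a3.1} {a3.2}

Connectivity passes through glued beta-boundaries; trace each wire chain.
composing alpha on (a1, a3), with out.j its own outer ports: {out.1, a1.1} {out.2} {a1.2} {a3.1} {a3.2}
composing beta on (a1, a3, a2), with out.j its own outer ports: {out.1, a1.1} {out.2, a2.1, a2.2} {a1.2} {a3.1} {a3.2}


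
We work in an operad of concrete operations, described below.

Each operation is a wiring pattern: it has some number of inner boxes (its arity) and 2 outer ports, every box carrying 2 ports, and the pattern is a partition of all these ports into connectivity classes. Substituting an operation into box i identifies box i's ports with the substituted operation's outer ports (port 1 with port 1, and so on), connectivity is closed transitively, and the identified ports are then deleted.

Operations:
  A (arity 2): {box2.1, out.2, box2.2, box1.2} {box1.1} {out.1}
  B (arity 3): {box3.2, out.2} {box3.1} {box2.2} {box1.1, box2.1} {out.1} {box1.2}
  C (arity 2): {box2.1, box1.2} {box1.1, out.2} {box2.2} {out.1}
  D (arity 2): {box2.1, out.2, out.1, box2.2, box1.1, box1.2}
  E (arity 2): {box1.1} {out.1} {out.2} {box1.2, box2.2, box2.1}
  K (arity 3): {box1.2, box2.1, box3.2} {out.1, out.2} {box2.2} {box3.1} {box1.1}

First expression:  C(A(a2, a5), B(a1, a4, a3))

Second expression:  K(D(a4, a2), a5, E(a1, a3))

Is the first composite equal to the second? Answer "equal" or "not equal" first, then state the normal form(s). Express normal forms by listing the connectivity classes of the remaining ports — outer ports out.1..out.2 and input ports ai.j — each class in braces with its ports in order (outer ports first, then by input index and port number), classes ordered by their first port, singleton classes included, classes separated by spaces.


The first expression reduces to {out.1} {out.2} {a1.1, a4.1} {a1.2} {a2.1} {a2.2, a5.1, a5.2} {a3.1} {a3.2} {a4.2}
The second expression reduces to {out.1, out.2} {a1.1} {a1.2, a3.1, a3.2} {a2.1, a2.2, a4.1, a4.2, a5.1} {a5.2}
The forms do not match — not equal.

not equal; first: {out.1} {out.2} {a1.1, a4.1} {a1.2} {a2.1} {a2.2, a5.1, a5.2} {a3.1} {a3.2} {a4.2}; second: {out.1, out.2} {a1.1} {a1.2, a3.1, a3.2} {a2.1, a2.2, a4.1, a4.2, a5.1} {a5.2}


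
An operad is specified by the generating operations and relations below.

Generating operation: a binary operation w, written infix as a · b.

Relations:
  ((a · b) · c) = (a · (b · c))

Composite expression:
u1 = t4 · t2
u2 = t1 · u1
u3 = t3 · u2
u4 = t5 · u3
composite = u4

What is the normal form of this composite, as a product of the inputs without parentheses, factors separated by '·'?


t5 · t3 · t1 · t4 · t2

Key point: w is associative — brackets drop, the t-order remains.
(t4 · t2) spells out as t4 · t2
(t1 · (t4 · t2)) spells out as t1 · t4 · t2
(t3 · (t1 · (t4 · t2))) spells out as t3 · t1 · t4 · t2
(t5 · (t3 · (t1 · (t4 · t2)))) spells out as t5 · t3 · t1 · t4 · t2


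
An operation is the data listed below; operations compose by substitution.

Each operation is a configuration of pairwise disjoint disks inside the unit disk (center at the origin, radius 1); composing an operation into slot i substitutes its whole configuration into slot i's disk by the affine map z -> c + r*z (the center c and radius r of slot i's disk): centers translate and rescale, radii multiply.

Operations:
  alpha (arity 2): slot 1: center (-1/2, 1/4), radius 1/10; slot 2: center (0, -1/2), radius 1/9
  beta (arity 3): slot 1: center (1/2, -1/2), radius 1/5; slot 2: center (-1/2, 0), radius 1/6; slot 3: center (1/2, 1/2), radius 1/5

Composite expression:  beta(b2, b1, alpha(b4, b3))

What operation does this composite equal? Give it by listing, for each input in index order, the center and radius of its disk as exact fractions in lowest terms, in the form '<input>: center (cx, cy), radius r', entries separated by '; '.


b1: center (-1/2, 0), radius 1/6; b2: center (1/2, -1/2), radius 1/5; b3: center (1/2, 2/5), radius 1/45; b4: center (2/5, 11/20), radius 1/50

Below beta, radii multiply path by path; the b-disk centers shift.
input b2: composing its 1 substitution step yields center (1/2, -1/2), radius 1/5
input b1: composing its 1 substitution step yields center (-1/2, 0), radius 1/6
input b4: composing its 2 substitution steps yields center (2/5, 11/20), radius 1/50
input b3: composing its 2 substitution steps yields center (1/2, 2/5), radius 1/45


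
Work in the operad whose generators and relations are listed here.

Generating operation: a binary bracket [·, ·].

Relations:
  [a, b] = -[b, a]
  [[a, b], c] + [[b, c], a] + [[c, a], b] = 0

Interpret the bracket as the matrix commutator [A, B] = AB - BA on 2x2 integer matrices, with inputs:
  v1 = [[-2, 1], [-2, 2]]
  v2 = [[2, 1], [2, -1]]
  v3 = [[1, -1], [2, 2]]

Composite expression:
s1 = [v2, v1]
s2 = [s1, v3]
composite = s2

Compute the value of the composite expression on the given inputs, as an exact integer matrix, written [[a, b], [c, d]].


[[12, 15], [18, -12]]

[v2, v1] = [[-4, 7], [-2, 4]]
[[v2, v1], v3] = [[12, 15], [18, -12]]


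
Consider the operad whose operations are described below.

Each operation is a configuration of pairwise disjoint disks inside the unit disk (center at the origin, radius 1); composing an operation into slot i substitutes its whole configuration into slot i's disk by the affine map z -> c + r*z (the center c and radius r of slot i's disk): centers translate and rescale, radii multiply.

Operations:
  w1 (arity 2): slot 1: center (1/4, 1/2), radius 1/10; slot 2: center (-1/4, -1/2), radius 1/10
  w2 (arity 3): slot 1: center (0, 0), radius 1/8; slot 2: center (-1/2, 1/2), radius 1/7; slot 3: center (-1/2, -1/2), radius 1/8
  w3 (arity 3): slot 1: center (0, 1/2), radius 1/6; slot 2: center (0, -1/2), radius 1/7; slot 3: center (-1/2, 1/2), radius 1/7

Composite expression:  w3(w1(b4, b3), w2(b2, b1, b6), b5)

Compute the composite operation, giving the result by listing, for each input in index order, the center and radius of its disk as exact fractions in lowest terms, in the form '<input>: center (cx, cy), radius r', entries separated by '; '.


Only the slot chain above each b matters under w3; compose those maps.
b4: after 2 affine steps, its disk has center (1/24, 7/12), radius 1/60
b3: after 2 affine steps, its disk has center (-1/24, 5/12), radius 1/60
b2: after 2 affine steps, its disk has center (0, -1/2), radius 1/56
b1: after 2 affine steps, its disk has center (-1/14, -3/7), radius 1/49
b6: after 2 affine steps, its disk has center (-1/14, -4/7), radius 1/56
b5: after 1 affine step, its disk has center (-1/2, 1/2), radius 1/7

b1: center (-1/14, -3/7), radius 1/49; b2: center (0, -1/2), radius 1/56; b3: center (-1/24, 5/12), radius 1/60; b4: center (1/24, 7/12), radius 1/60; b5: center (-1/2, 1/2), radius 1/7; b6: center (-1/14, -4/7), radius 1/56


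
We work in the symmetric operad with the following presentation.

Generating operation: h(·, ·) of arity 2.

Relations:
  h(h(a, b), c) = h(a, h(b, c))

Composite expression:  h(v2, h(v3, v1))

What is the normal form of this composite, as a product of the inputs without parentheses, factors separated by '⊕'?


Under associativity of h, the answer is the v's in reading order.
h(v3, v1) flattens to v3 ⊕ v1
h(v2, h(v3, v1)) flattens to v2 ⊕ v3 ⊕ v1

v2 ⊕ v3 ⊕ v1


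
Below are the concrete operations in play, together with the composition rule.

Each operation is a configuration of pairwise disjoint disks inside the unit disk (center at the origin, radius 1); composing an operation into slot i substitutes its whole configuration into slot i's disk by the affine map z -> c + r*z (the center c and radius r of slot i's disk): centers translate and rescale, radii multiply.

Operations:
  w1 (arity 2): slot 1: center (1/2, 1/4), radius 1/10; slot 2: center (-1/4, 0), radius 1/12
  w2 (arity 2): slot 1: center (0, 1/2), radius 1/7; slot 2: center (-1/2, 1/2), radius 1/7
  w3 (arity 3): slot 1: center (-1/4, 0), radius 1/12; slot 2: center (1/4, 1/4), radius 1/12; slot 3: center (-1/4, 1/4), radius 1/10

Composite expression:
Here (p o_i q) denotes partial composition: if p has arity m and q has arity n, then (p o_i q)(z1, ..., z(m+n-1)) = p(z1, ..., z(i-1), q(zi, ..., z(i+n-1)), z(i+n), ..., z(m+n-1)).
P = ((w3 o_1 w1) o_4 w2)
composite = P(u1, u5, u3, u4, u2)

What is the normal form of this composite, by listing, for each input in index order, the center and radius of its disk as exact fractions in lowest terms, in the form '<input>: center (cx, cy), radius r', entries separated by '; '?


Below w3, radii multiply path by path; the u-disk centers shift.
input u1: applying the 2 nested substitutions gives center (-5/24, 1/48), radius 1/120
input u5: applying the 2 nested substitutions gives center (-13/48, 0), radius 1/144
input u3: applying the 1 nested substitution gives center (1/4, 1/4), radius 1/12
input u4: applying the 2 nested substitutions gives center (-1/4, 3/10), radius 1/70
input u2: applying the 2 nested substitutions gives center (-3/10, 3/10), radius 1/70

u1: center (-5/24, 1/48), radius 1/120; u2: center (-3/10, 3/10), radius 1/70; u3: center (1/4, 1/4), radius 1/12; u4: center (-1/4, 3/10), radius 1/70; u5: center (-13/48, 0), radius 1/144


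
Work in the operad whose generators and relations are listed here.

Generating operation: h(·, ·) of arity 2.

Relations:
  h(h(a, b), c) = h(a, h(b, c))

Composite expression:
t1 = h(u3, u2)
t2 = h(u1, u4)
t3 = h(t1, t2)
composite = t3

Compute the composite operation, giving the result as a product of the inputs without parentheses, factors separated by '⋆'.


Under associativity of h, the answer is the u's in reading order.
h(u3, u2) collapses to u3 ⋆ u2
h(u1, u4) collapses to u1 ⋆ u4
h(h(u3, u2), h(u1, u4)) collapses to u3 ⋆ u2 ⋆ u1 ⋆ u4

u3 ⋆ u2 ⋆ u1 ⋆ u4


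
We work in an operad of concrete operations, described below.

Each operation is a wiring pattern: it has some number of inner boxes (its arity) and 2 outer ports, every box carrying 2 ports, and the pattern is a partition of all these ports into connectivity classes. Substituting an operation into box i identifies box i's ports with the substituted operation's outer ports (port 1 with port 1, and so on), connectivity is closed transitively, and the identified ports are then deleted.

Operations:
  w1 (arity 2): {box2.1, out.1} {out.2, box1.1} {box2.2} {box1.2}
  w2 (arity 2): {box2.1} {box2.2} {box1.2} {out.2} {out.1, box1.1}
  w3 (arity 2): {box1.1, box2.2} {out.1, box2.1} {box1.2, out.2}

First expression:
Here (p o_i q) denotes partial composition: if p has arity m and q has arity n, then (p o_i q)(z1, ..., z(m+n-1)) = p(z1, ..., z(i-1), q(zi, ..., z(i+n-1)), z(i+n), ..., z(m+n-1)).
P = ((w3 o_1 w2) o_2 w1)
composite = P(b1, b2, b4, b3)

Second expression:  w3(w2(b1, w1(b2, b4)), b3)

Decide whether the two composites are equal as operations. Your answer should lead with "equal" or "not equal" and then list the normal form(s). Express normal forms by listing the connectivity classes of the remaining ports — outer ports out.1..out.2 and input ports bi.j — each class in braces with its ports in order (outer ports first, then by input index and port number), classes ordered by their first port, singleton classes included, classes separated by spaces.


equal; the common form is {out.1, b3.1} {out.2} {b1.1, b3.2} {b1.2} {b2.1} {b2.2} {b4.1} {b4.2}


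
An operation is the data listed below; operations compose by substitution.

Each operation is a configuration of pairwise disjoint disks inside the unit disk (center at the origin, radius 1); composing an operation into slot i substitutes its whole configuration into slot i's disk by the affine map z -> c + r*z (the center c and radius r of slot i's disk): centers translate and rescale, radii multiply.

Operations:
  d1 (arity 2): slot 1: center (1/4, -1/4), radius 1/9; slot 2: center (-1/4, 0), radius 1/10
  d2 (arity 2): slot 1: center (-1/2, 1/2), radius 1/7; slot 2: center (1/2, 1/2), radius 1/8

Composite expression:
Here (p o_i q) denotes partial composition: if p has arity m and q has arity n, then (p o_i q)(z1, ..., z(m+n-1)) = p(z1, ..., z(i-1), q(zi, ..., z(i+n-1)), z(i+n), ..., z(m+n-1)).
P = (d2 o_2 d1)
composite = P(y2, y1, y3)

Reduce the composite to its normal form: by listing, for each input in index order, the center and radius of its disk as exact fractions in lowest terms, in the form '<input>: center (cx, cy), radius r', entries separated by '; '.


y1: center (17/32, 15/32), radius 1/72; y2: center (-1/2, 1/2), radius 1/7; y3: center (15/32, 1/2), radius 1/80

Nesting under d2 composes maps z -> c + r*z down each y-path.
y2 passes through 1 substitution, ending at center (-1/2, 1/2), radius 1/7
y1 passes through 2 substitutions, ending at center (17/32, 15/32), radius 1/72
y3 passes through 2 substitutions, ending at center (15/32, 1/2), radius 1/80


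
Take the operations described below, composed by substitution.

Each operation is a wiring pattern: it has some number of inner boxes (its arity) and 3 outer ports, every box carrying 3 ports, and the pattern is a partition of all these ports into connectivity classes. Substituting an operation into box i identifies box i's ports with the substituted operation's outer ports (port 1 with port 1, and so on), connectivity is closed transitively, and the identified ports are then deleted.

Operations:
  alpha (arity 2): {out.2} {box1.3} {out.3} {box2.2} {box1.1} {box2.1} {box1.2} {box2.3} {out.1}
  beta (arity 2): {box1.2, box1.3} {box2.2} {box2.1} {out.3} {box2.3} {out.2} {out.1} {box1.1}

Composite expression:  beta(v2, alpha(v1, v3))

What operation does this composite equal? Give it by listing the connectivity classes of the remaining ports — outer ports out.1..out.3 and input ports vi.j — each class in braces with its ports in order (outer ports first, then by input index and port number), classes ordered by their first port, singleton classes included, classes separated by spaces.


{out.1} {out.2} {out.3} {v1.1} {v1.2} {v1.3} {v2.1} {v2.2, v2.3} {v3.1} {v3.2} {v3.3}

After gluing at beta, chains via deleted ports link the v-ports.
through alpha, on inputs (v1, v3): {out.1} {out.2} {out.3} {v1.1} {v1.2} {v1.3} {v3.1} {v3.2} {v3.3} (out.j = stage outer ports)
through beta, on inputs (v2, v1, v3): {out.1} {out.2} {out.3} {v1.1} {v1.2} {v1.3} {v2.1} {v2.2, v2.3} {v3.1} {v3.2} {v3.3} (out.j = stage outer ports)


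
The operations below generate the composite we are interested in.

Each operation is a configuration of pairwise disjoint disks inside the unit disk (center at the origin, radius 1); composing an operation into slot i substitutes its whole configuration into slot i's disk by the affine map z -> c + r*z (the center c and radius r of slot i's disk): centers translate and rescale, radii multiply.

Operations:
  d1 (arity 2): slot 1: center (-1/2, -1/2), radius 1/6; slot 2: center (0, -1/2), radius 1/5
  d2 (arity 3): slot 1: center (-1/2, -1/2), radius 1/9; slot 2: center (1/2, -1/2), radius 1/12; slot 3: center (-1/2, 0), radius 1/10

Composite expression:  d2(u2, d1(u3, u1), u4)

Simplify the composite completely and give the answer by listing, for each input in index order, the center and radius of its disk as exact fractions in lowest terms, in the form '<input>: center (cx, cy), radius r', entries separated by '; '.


u1: center (1/2, -13/24), radius 1/60; u2: center (-1/2, -1/2), radius 1/9; u3: center (11/24, -13/24), radius 1/72; u4: center (-1/2, 0), radius 1/10

Follow each u-input down from d2: c' goes to c + r*c', radius to r*r'.
input u2: composing its 1 substitution step yields center (-1/2, -1/2), radius 1/9
input u3: composing its 2 substitution steps yields center (11/24, -13/24), radius 1/72
input u1: composing its 2 substitution steps yields center (1/2, -13/24), radius 1/60
input u4: composing its 1 substitution step yields center (-1/2, 0), radius 1/10


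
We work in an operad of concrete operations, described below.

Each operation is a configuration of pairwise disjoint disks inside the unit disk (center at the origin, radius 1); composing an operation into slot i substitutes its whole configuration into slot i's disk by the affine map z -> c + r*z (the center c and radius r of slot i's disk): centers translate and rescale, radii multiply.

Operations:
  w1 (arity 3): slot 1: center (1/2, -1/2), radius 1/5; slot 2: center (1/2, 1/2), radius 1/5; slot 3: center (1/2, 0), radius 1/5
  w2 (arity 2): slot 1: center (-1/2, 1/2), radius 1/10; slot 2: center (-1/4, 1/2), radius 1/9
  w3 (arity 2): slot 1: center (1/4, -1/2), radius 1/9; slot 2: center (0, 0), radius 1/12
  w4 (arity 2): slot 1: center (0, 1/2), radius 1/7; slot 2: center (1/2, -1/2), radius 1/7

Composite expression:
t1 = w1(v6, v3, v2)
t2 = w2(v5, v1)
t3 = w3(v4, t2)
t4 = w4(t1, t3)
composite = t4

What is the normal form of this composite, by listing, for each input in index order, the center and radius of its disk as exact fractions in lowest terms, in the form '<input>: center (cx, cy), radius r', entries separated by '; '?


v1: center (167/336, -83/168), radius 1/756; v2: center (1/14, 1/2), radius 1/35; v3: center (1/14, 4/7), radius 1/35; v4: center (15/28, -4/7), radius 1/63; v5: center (83/168, -83/168), radius 1/840; v6: center (1/14, 3/7), radius 1/35

Only the slot chain above each v matters under w4; compose those maps.
tracing v6 down its 2-map path: center (1/14, 3/7), radius 1/35
tracing v3 down its 2-map path: center (1/14, 4/7), radius 1/35
tracing v2 down its 2-map path: center (1/14, 1/2), radius 1/35
tracing v4 down its 2-map path: center (15/28, -4/7), radius 1/63
tracing v5 down its 3-map path: center (83/168, -83/168), radius 1/840
tracing v1 down its 3-map path: center (167/336, -83/168), radius 1/756


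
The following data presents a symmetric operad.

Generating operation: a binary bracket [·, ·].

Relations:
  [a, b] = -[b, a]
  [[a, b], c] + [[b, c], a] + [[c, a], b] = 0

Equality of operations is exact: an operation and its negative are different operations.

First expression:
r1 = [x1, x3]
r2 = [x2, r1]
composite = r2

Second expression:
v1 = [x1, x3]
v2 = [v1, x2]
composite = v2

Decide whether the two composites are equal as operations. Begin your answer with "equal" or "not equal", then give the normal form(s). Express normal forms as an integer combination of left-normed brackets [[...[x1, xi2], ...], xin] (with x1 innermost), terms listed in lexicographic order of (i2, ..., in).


not equal: they reduce to -[[x1, x3], x2] and [[x1, x3], x2]

The first expression reduces to -[[x1, x3], x2]
The second expression reduces to [[x1, x3], x2]
The normal forms differ: not equal.


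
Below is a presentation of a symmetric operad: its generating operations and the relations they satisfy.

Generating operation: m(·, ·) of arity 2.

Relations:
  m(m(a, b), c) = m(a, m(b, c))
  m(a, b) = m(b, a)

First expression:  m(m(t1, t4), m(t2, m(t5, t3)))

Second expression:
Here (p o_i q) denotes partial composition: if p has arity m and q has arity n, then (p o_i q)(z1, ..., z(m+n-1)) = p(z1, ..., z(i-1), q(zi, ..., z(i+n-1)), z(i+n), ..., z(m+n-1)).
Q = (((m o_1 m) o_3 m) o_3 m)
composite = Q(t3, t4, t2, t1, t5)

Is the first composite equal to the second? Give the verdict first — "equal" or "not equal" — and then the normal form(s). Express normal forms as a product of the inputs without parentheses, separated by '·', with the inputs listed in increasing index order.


In normal form, the first expression is t1 · t2 · t3 · t4 · t5
In normal form, the second expression is t1 · t2 · t3 · t4 · t5
Both agree, so they are equal.

equal — both sides give t1 · t2 · t3 · t4 · t5


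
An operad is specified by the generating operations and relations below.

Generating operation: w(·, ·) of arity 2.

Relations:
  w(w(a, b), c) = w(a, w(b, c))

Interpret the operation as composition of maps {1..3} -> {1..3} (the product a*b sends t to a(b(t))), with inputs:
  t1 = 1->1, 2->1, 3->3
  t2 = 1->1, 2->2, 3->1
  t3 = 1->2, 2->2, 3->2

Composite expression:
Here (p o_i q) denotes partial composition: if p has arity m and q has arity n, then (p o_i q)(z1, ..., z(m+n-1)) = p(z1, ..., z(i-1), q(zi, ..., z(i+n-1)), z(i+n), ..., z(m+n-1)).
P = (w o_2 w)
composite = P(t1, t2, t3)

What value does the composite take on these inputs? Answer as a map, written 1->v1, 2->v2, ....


1->1, 2->1, 3->1

w(t2, t3) = 1->2, 2->2, 3->2
w(t1, w(t2, t3)) = 1->1, 2->1, 3->1


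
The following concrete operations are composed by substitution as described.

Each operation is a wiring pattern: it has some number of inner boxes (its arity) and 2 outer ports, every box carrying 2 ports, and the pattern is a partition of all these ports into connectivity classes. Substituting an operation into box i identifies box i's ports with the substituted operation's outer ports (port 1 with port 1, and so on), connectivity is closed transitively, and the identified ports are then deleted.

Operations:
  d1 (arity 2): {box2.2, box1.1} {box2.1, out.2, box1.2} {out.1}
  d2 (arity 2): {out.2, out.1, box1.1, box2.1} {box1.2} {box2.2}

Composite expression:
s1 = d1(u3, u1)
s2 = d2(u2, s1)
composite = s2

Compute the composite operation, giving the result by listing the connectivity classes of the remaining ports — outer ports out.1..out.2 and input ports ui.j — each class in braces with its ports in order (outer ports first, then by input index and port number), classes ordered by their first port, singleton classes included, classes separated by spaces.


{out.1, out.2, u2.1} {u1.1, u3.2} {u1.2, u3.1} {u2.2}

Treat the ports identified at d2 as solder joints: merge, then drop.
composing d1 on (u3, u1), with out.j its own outer ports: {out.1} {out.2, u1.1, u3.2} {u1.2, u3.1}
composing d2 on (u2, u3, u1), with out.j its own outer ports: {out.1, out.2, u2.1} {u1.1, u3.2} {u1.2, u3.1} {u2.2}


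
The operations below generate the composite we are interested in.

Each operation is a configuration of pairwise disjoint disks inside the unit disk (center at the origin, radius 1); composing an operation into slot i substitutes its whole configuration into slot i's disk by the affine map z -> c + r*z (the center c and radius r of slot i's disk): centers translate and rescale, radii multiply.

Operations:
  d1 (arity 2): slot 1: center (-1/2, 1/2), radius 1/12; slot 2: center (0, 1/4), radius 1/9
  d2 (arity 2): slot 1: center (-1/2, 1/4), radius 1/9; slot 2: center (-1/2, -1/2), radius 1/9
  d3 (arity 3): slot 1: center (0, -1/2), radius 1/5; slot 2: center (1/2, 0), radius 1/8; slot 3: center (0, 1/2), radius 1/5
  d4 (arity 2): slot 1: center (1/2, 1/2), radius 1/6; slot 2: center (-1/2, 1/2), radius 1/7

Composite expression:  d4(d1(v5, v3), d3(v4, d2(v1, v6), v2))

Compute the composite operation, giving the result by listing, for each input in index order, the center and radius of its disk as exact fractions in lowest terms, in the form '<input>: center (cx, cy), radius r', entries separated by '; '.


v1: center (-7/16, 113/224), radius 1/504; v2: center (-1/2, 4/7), radius 1/35; v3: center (1/2, 13/24), radius 1/54; v4: center (-1/2, 3/7), radius 1/35; v5: center (5/12, 7/12), radius 1/72; v6: center (-7/16, 55/112), radius 1/504

Follow each v-input down from d4: c' goes to c + r*c', radius to r*r'.
for v5, the 2-step affine chain lands on center (5/12, 7/12), radius 1/72
for v3, the 2-step affine chain lands on center (1/2, 13/24), radius 1/54
for v4, the 2-step affine chain lands on center (-1/2, 3/7), radius 1/35
for v1, the 3-step affine chain lands on center (-7/16, 113/224), radius 1/504
for v6, the 3-step affine chain lands on center (-7/16, 55/112), radius 1/504
for v2, the 2-step affine chain lands on center (-1/2, 4/7), radius 1/35


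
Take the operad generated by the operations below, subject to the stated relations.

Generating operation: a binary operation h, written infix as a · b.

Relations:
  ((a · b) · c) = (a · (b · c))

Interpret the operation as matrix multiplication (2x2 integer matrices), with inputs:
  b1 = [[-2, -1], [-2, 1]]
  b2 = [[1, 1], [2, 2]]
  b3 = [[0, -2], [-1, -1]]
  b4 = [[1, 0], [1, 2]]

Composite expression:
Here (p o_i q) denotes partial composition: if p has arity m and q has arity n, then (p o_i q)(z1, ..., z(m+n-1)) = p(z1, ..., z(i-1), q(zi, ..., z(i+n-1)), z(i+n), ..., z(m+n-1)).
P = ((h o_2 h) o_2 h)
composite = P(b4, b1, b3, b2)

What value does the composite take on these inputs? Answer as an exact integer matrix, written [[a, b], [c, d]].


[[11, 11], [21, 21]]

(b1 · b3) = [[1, 5], [-1, 3]]
((b1 · b3) · b2) = [[11, 11], [5, 5]]
(b4 · ((b1 · b3) · b2)) = [[11, 11], [21, 21]]


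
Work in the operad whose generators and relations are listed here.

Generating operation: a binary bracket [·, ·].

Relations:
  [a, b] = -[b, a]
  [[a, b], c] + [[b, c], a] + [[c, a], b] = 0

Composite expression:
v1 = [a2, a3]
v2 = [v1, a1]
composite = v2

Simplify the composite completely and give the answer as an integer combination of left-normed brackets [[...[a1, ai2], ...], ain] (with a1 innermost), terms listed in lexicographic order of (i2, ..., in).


-[[a1, a2], a3] + [[a1, a3], a2]

A multilinear Lie element is pinned by a1-initial words (a1 innermost).
Composite bracket: [[a2, a3], a1]
Each bracket splits as ab - ba, giving 4 signed words (2^2 = 4).
Coefficients come from the a1-initial words:
  sign of a1a2a3 is -1, so it contributes -[[a1, a2], a3]
  sign of a1a3a2 is +1, so it contributes +[[a1, a3], a2]


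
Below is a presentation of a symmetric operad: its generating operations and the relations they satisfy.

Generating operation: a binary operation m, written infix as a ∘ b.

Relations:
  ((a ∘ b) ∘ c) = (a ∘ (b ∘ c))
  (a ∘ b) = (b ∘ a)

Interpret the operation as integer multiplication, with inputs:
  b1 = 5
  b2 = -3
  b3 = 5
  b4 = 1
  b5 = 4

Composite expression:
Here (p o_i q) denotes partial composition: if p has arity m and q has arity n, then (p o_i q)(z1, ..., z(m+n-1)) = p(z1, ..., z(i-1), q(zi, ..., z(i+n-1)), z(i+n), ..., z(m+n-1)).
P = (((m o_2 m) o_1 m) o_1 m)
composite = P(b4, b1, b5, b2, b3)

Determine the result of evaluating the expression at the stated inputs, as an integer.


-300

(b4 ∘ b1) = 5
((b4 ∘ b1) ∘ b5) = 20
(b2 ∘ b3) = -15
(((b4 ∘ b1) ∘ b5) ∘ (b2 ∘ b3)) = -300


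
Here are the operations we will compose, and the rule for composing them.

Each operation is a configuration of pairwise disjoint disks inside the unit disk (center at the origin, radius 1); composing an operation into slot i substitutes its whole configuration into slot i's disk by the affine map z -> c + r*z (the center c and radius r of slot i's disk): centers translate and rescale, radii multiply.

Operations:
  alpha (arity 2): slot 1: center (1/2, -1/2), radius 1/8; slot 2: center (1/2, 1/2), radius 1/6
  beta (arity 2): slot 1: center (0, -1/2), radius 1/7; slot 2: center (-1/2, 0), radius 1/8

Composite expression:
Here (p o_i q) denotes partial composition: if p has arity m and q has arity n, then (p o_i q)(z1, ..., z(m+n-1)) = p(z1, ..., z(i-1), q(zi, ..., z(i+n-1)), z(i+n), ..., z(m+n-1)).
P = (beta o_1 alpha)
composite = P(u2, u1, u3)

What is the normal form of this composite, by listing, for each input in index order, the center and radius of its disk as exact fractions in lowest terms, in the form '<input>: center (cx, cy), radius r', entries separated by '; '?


Follow each u-input down from beta: c' goes to c + r*c', radius to r*r'.
u2 passes through 2 substitutions, ending at center (1/14, -4/7), radius 1/56
u1 passes through 2 substitutions, ending at center (1/14, -3/7), radius 1/42
u3 passes through 1 substitution, ending at center (-1/2, 0), radius 1/8

u1: center (1/14, -3/7), radius 1/42; u2: center (1/14, -4/7), radius 1/56; u3: center (-1/2, 0), radius 1/8


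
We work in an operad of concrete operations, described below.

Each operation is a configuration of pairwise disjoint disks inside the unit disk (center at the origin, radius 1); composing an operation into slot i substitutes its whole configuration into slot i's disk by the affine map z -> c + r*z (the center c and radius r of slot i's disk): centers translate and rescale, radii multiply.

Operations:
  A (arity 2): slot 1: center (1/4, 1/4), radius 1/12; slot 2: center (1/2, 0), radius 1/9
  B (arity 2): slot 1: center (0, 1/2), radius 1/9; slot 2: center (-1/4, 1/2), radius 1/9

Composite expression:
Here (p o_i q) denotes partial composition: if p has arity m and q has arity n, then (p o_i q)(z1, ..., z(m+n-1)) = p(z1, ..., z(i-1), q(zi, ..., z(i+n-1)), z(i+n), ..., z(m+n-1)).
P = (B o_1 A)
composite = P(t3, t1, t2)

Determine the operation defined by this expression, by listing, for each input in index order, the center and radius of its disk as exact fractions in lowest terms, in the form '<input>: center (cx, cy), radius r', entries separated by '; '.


Affine substitution under B: radii multiply and t-centers shift.
input t3: composing its 2 substitution steps yields center (1/36, 19/36), radius 1/108
input t1: composing its 2 substitution steps yields center (1/18, 1/2), radius 1/81
input t2: composing its 1 substitution step yields center (-1/4, 1/2), radius 1/9

t1: center (1/18, 1/2), radius 1/81; t2: center (-1/4, 1/2), radius 1/9; t3: center (1/36, 19/36), radius 1/108


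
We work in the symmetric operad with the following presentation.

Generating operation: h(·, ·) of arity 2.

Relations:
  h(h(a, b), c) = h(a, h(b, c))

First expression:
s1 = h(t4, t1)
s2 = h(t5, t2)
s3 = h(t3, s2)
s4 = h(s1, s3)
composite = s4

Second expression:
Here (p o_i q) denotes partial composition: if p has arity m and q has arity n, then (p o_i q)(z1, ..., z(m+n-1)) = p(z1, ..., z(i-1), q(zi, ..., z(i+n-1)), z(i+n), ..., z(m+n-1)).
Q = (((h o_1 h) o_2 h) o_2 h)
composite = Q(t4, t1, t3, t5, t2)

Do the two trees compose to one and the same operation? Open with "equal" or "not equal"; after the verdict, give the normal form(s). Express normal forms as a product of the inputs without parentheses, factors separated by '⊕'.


equal; both compose to t4 ⊕ t1 ⊕ t3 ⊕ t5 ⊕ t2

In normal form, the first expression is t4 ⊕ t1 ⊕ t3 ⊕ t5 ⊕ t2
In normal form, the second expression is t4 ⊕ t1 ⊕ t3 ⊕ t5 ⊕ t2
The forms coincide; equal.


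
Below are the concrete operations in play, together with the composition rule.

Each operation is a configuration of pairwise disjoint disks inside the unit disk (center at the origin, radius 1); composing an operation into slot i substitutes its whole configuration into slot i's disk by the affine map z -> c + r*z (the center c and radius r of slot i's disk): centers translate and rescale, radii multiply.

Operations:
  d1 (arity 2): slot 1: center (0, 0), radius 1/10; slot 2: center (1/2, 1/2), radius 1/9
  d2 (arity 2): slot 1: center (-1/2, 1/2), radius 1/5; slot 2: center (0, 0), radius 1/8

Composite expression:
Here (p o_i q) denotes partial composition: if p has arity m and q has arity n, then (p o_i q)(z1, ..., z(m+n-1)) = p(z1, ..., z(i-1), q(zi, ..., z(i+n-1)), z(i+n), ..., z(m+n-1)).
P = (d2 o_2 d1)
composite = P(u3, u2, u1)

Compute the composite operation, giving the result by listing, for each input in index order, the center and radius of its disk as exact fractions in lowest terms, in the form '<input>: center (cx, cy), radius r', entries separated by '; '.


u1: center (1/16, 1/16), radius 1/72; u2: center (0, 0), radius 1/80; u3: center (-1/2, 1/2), radius 1/5

Only the slot chain above each u matters under d2; compose those maps.
u3: after 1 affine step, its disk has center (-1/2, 1/2), radius 1/5
u2: after 2 affine steps, its disk has center (0, 0), radius 1/80
u1: after 2 affine steps, its disk has center (1/16, 1/16), radius 1/72
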